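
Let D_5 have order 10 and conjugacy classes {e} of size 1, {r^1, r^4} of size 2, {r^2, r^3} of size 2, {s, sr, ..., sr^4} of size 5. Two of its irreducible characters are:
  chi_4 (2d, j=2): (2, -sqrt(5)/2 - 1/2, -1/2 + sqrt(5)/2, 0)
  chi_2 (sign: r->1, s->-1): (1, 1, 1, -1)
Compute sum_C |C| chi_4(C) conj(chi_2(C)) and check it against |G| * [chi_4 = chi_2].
Sum = 0; so <chi_4, chi_2> = 0 (distinct irreducibles are orthogonal).

Why: Compute term by term over conjugacy classes (|C| * chi_4(C) * conj(chi_2(C))):
  1*(2)*conj(1) + 2*(-sqrt(5)/2 - 1/2)*conj(1) + 2*(-1/2 + sqrt(5)/2)*conj(1) + 5*(0)*conj(-1)
  = (2) + (-sqrt(5) - 1) + (-1 + sqrt(5)) + (0)
  = 0.
Dividing by |G| = 10 gives 0/10 = 0, matching the row-orthogonality relation <chi_4, chi_2> = [chi_4 = chi_2].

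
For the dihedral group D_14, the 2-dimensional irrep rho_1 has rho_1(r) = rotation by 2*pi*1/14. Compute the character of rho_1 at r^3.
chi_{rho_1}(r^3) = 2*cos(2*pi*1*3/14) = 2*cos(3*pi/7)

rho_1(r^3) is rotation by angle 2*pi*1*3/14, whose trace is 2*cos(2*pi*1*3/14) = 2*cos(3*pi/7).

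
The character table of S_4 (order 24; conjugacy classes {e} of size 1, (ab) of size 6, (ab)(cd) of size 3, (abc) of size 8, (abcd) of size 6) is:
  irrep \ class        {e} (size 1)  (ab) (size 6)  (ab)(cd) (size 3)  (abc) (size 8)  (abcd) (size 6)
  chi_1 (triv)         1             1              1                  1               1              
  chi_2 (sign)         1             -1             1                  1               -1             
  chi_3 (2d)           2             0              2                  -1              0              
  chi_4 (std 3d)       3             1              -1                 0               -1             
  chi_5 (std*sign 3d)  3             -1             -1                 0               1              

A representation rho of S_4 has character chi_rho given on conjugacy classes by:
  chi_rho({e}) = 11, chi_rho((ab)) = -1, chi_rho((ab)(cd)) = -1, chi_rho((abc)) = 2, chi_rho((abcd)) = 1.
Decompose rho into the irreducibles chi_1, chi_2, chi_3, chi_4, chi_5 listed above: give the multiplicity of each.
Multiplicities: chi_1: 1, chi_2: 1, chi_3: 0, chi_4: 1, chi_5: 2.

Explanation: Use <chi_rho, chi> = (1/|G|) sum_C |C| * chi_rho(C) * conj(chi(C)) with |G| = 24 for each irreducible chi in the table:
  <chi_rho, chi_1> = (1/24)[1*(11)*conj(1) + 6*(-1)*conj(1) + 3*(-1)*conj(1) + 8*(2)*conj(1) + 6*(1)*conj(1)]
      = (1/24)[(11) + (-6) + (-3) + (16) + (6)] = 24/24 = 1
  <chi_rho, chi_2> = (1/24)[1*(11)*conj(1) + 6*(-1)*conj(-1) + 3*(-1)*conj(1) + 8*(2)*conj(1) + 6*(1)*conj(-1)]
      = (1/24)[(11) + (6) + (-3) + (16) + (-6)] = 24/24 = 1
  <chi_rho, chi_3> = (1/24)[1*(11)*conj(2) + 6*(-1)*conj(0) + 3*(-1)*conj(2) + 8*(2)*conj(-1) + 6*(1)*conj(0)]
      = (1/24)[(22) + (0) + (-6) + (-16) + (0)] = 0/24 = 0
  <chi_rho, chi_4> = (1/24)[1*(11)*conj(3) + 6*(-1)*conj(1) + 3*(-1)*conj(-1) + 8*(2)*conj(0) + 6*(1)*conj(-1)]
      = (1/24)[(33) + (-6) + (3) + (0) + (-6)] = 24/24 = 1
  <chi_rho, chi_5> = (1/24)[1*(11)*conj(3) + 6*(-1)*conj(-1) + 3*(-1)*conj(-1) + 8*(2)*conj(0) + 6*(1)*conj(1)]
      = (1/24)[(33) + (6) + (3) + (0) + (6)] = 48/24 = 2
Dimension check: dim(rho) = sum (mult * dim) = 1*1 + 1*1 + 0*2 + 1*3 + 2*3 = 11 = chi_rho(e) = 11.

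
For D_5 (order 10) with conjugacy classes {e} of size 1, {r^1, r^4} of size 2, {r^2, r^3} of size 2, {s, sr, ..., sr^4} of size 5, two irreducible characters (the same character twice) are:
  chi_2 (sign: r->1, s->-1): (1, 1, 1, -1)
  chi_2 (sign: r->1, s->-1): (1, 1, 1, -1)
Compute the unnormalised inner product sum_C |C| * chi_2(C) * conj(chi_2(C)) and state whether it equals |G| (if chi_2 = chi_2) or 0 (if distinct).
Sum = 10 = |G| = 10; so <chi_2, chi_2> = 1 (norm-1 confirms irreducibility).

Argument: Compute term by term over conjugacy classes (|C| * chi_2(C) * conj(chi_2(C))):
  1*(1)*conj(1) + 2*(1)*conj(1) + 2*(1)*conj(1) + 5*(-1)*conj(-1)
  = (1) + (2) + (2) + (5)
  = 10.
Dividing by |G| = 10 gives 10/10 = 1, matching the row-orthogonality relation <chi_2, chi_2> = [chi_2 = chi_2].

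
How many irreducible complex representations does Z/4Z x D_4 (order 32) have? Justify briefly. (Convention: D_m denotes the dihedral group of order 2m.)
20

Reasoning: The number of irreducible complex representations of a finite group equals its number of conjugacy classes. For a direct product, #classes(G x H) = #classes(G) * #classes(H). Z/4Z has 4 classes (abelian), D_4 has 5 classes, so 4 * 5 = 20, so Z/4Z x D_4 (order 32) has exactly 20 irreducible complex representations.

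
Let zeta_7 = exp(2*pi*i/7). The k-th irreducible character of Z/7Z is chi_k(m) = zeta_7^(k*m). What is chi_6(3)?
chi_6(3) = zeta_7^18 = exp(-6*I*pi/7)

Working: chi_6(3) = zeta_7^(6*3) = zeta_7^18. Since zeta_7^7 = 1, this equals zeta_7^4 = exp(2*pi*i*4/7) = exp(-6*I*pi/7).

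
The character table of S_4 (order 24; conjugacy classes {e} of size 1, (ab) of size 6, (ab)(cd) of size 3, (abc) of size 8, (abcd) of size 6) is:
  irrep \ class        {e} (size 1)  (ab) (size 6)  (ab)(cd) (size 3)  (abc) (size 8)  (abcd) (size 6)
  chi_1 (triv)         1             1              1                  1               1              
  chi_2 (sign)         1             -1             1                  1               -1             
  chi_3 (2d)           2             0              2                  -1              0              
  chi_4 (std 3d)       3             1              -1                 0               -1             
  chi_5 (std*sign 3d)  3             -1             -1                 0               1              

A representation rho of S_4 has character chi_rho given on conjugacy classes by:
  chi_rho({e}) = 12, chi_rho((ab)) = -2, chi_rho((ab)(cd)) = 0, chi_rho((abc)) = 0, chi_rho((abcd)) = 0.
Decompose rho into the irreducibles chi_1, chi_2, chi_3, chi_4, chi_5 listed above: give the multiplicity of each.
Multiplicities: chi_1: 0, chi_2: 1, chi_3: 1, chi_4: 1, chi_5: 2.

Proof sketch: Use <chi_rho, chi> = (1/|G|) sum_C |C| * chi_rho(C) * conj(chi(C)) with |G| = 24 for each irreducible chi in the table:
  <chi_rho, chi_1> = (1/24)[1*(12)*conj(1) + 6*(-2)*conj(1) + 3*(0)*conj(1) + 8*(0)*conj(1) + 6*(0)*conj(1)]
      = (1/24)[(12) + (-12) + (0) + (0) + (0)] = 0/24 = 0
  <chi_rho, chi_2> = (1/24)[1*(12)*conj(1) + 6*(-2)*conj(-1) + 3*(0)*conj(1) + 8*(0)*conj(1) + 6*(0)*conj(-1)]
      = (1/24)[(12) + (12) + (0) + (0) + (0)] = 24/24 = 1
  <chi_rho, chi_3> = (1/24)[1*(12)*conj(2) + 6*(-2)*conj(0) + 3*(0)*conj(2) + 8*(0)*conj(-1) + 6*(0)*conj(0)]
      = (1/24)[(24) + (0) + (0) + (0) + (0)] = 24/24 = 1
  <chi_rho, chi_4> = (1/24)[1*(12)*conj(3) + 6*(-2)*conj(1) + 3*(0)*conj(-1) + 8*(0)*conj(0) + 6*(0)*conj(-1)]
      = (1/24)[(36) + (-12) + (0) + (0) + (0)] = 24/24 = 1
  <chi_rho, chi_5> = (1/24)[1*(12)*conj(3) + 6*(-2)*conj(-1) + 3*(0)*conj(-1) + 8*(0)*conj(0) + 6*(0)*conj(1)]
      = (1/24)[(36) + (12) + (0) + (0) + (0)] = 48/24 = 2
Dimension check: dim(rho) = sum (mult * dim) = 0*1 + 1*1 + 1*2 + 1*3 + 2*3 = 12 = chi_rho(e) = 12.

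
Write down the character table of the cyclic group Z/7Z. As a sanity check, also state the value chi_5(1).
Character table of Z/7Z (irreps indexed chi_0,...,chi_6 with chi_k(m) = zeta_7^(k*m), zeta_7 = exp(2*pi*i/7)):
  irrep \ class  {0} (size 1)  {1} (size 1)    {2} (size 1)    {3} (size 1)    {4} (size 1)    {5} (size 1)    {6} (size 1)  
  chi_0          1             1               1               1               1               1               1             
  chi_1          1             exp(2*I*pi/7)   exp(4*I*pi/7)   exp(6*I*pi/7)   exp(-6*I*pi/7)  exp(-4*I*pi/7)  exp(-2*I*pi/7)
  chi_2          1             exp(4*I*pi/7)   exp(-6*I*pi/7)  exp(-2*I*pi/7)  exp(2*I*pi/7)   exp(6*I*pi/7)   exp(-4*I*pi/7)
  chi_3          1             exp(6*I*pi/7)   exp(-2*I*pi/7)  exp(4*I*pi/7)   exp(-4*I*pi/7)  exp(2*I*pi/7)   exp(-6*I*pi/7)
  chi_4          1             exp(-6*I*pi/7)  exp(2*I*pi/7)   exp(-4*I*pi/7)  exp(4*I*pi/7)   exp(-2*I*pi/7)  exp(6*I*pi/7) 
  chi_5          1             exp(-4*I*pi/7)  exp(6*I*pi/7)   exp(2*I*pi/7)   exp(-2*I*pi/7)  exp(-6*I*pi/7)  exp(4*I*pi/7) 
  chi_6          1             exp(-2*I*pi/7)  exp(-4*I*pi/7)  exp(-6*I*pi/7)  exp(6*I*pi/7)   exp(4*I*pi/7)   exp(2*I*pi/7) 

Spot check: chi_5(1) = zeta_7^(5*1) = zeta_7^5 = exp(-4*I*pi/7).

Reasoning: Z/7Z is abelian, so all 7 irreducible complex representations are 1-dimensional. They are given by chi_k(m) = zeta_7^(k*m) for k = 0,...,6. Row orthogonality: sum_m chi_k(m) conj(chi_l(m)) = 7 * [k = l].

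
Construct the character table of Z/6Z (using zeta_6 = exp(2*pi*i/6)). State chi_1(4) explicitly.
Character table of Z/6Z (irreps indexed chi_0,...,chi_5 with chi_k(m) = zeta_6^(k*m), zeta_6 = exp(2*pi*i/6)):
  irrep \ class  {0} (size 1)  {1} (size 1)    {2} (size 1)    {3} (size 1)  {4} (size 1)    {5} (size 1)  
  chi_0          1             1               1               1             1               1             
  chi_1          1             exp(I*pi/3)     exp(2*I*pi/3)   -1            exp(-2*I*pi/3)  exp(-I*pi/3)  
  chi_2          1             exp(2*I*pi/3)   exp(-2*I*pi/3)  1             exp(2*I*pi/3)   exp(-2*I*pi/3)
  chi_3          1             -1              1               -1            1               -1            
  chi_4          1             exp(-2*I*pi/3)  exp(2*I*pi/3)   1             exp(-2*I*pi/3)  exp(2*I*pi/3) 
  chi_5          1             exp(-I*pi/3)    exp(-2*I*pi/3)  -1            exp(2*I*pi/3)   exp(I*pi/3)   

Spot check: chi_1(4) = zeta_6^(1*4) = zeta_6^4 = exp(-2*I*pi/3).

Details: Z/6Z is abelian, so all 6 irreducible complex representations are 1-dimensional. They are given by chi_k(m) = zeta_6^(k*m) for k = 0,...,5. Row orthogonality: sum_m chi_k(m) conj(chi_l(m)) = 6 * [k = l].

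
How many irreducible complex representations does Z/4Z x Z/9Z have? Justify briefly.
36

Derivation: The number of irreducible complex representations of a finite group equals its number of conjugacy classes. Z/4Z x Z/9Z is abelian of order 36, so every element is its own conjugacy class: 36 classes, so Z/4Z x Z/9Z (order 36) has exactly 36 irreducible complex representations.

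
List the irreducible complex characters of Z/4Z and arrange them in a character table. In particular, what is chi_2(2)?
Character table of Z/4Z (irreps indexed chi_0,...,chi_3 with chi_k(m) = zeta_4^(k*m), zeta_4 = exp(2*pi*i/4)):
  irrep \ class  {0} (size 1)  {1} (size 1)  {2} (size 1)  {3} (size 1)
  chi_0          1             1             1             1           
  chi_1          1             I             -1            -I          
  chi_2          1             -1            1             -1          
  chi_3          1             -I            -1            I           

Spot check: chi_2(2) = zeta_4^(2*2) = zeta_4^4 = 1.

Derivation: Z/4Z is abelian, so all 4 irreducible complex representations are 1-dimensional. They are given by chi_k(m) = zeta_4^(k*m) for k = 0,...,3. Row orthogonality: sum_m chi_k(m) conj(chi_l(m)) = 4 * [k = l].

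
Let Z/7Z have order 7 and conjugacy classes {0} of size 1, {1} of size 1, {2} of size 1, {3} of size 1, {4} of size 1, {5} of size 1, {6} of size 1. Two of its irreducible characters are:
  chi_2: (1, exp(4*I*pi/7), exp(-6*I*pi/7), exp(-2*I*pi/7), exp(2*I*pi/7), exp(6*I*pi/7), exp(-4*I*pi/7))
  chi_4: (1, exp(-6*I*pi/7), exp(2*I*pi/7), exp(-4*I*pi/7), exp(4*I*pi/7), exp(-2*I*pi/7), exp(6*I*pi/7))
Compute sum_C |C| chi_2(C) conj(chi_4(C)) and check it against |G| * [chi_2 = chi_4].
Sum = 0; so <chi_2, chi_4> = 0 (distinct irreducibles are orthogonal).

Explanation: Compute term by term over conjugacy classes (|C| * chi_2(C) * conj(chi_4(C))):
  1*(1)*conj(1) + 1*(exp(4*I*pi/7))*conj(exp(-6*I*pi/7)) + 1*(exp(-6*I*pi/7))*conj(exp(2*I*pi/7)) + 1*(exp(-2*I*pi/7))*conj(exp(-4*I*pi/7)) + 1*(exp(2*I*pi/7))*conj(exp(4*I*pi/7)) + 1*(exp(6*I*pi/7))*conj(exp(-2*I*pi/7)) + 1*(exp(-4*I*pi/7))*conj(exp(6*I*pi/7))
  = (1) + (exp(-4*I*pi/7)) + (exp(6*I*pi/7)) + (exp(2*I*pi/7)) + (exp(-2*I*pi/7)) + (exp(-6*I*pi/7)) + (exp(4*I*pi/7))
  = 0.
(Exp terms are combined using exp(i*s)*conj(exp(i*t)) = exp(i*(s-t)), and sums of them are collapsed using the identity that for every m > 1 the m distinct m-th roots of unity sum to 0, e.g. 1 + exp(2*I*pi/3) + exp(-2*I*pi/3) = 0.)
Dividing by |G| = 7 gives 0/7 = 0, matching the row-orthogonality relation <chi_2, chi_4> = [chi_2 = chi_4].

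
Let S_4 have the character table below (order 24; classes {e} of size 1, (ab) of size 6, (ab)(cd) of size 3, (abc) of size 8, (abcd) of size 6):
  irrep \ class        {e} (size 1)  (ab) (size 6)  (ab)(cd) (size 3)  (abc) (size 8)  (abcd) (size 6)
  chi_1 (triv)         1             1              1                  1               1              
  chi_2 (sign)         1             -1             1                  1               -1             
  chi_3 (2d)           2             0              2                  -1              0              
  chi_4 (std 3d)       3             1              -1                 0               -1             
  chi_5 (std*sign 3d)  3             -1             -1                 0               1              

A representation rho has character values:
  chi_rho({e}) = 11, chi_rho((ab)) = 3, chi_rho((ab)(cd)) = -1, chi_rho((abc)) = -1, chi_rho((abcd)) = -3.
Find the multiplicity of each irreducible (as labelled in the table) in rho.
Multiplicities: chi_1: 0, chi_2: 0, chi_3: 1, chi_4: 3, chi_5: 0.

Use <chi_rho, chi> = (1/|G|) sum_C |C| * chi_rho(C) * conj(chi(C)) with |G| = 24 for each irreducible chi in the table:
  <chi_rho, chi_1> = (1/24)[1*(11)*conj(1) + 6*(3)*conj(1) + 3*(-1)*conj(1) + 8*(-1)*conj(1) + 6*(-3)*conj(1)]
      = (1/24)[(11) + (18) + (-3) + (-8) + (-18)] = 0/24 = 0
  <chi_rho, chi_2> = (1/24)[1*(11)*conj(1) + 6*(3)*conj(-1) + 3*(-1)*conj(1) + 8*(-1)*conj(1) + 6*(-3)*conj(-1)]
      = (1/24)[(11) + (-18) + (-3) + (-8) + (18)] = 0/24 = 0
  <chi_rho, chi_3> = (1/24)[1*(11)*conj(2) + 6*(3)*conj(0) + 3*(-1)*conj(2) + 8*(-1)*conj(-1) + 6*(-3)*conj(0)]
      = (1/24)[(22) + (0) + (-6) + (8) + (0)] = 24/24 = 1
  <chi_rho, chi_4> = (1/24)[1*(11)*conj(3) + 6*(3)*conj(1) + 3*(-1)*conj(-1) + 8*(-1)*conj(0) + 6*(-3)*conj(-1)]
      = (1/24)[(33) + (18) + (3) + (0) + (18)] = 72/24 = 3
  <chi_rho, chi_5> = (1/24)[1*(11)*conj(3) + 6*(3)*conj(-1) + 3*(-1)*conj(-1) + 8*(-1)*conj(0) + 6*(-3)*conj(1)]
      = (1/24)[(33) + (-18) + (3) + (0) + (-18)] = 0/24 = 0
Dimension check: dim(rho) = sum (mult * dim) = 0*1 + 0*1 + 1*2 + 3*3 + 0*3 = 11 = chi_rho(e) = 11.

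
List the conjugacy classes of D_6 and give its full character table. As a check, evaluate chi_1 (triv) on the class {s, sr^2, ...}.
Conjugacy classes: {e} of size 1, {r^3} of size 1, {r^1, r^5} of size 2, {r^2, r^4} of size 2, {s, sr^2, ...} of size 3, {sr, sr^3, ...} of size 3.
Character table:
  irrep \ class              {e} (size 1)  {r^3} (size 1)  {r^1, r^5} (size 2)  {r^2, r^4} (size 2)  {s, sr^2, ...} (size 3)  {sr, sr^3, ...} (size 3)
  chi_1 (triv)               1             1               1                    1                    1                        1                       
  chi_2 (sign: r->1, s->-1)  1             1               1                    1                    -1                       -1                      
  chi_3 (r->-1, s->1)        1             -1              -1                   1                    1                        -1                      
  chi_4 (r->-1, s->-1)       1             -1              -1                   1                    -1                       1                       
  chi_5 (2d, j=1)            2             -2              1                    -1                   0                        0                       
  chi_6 (2d, j=2)            2             2               -1                   -1                   0                        0                       

Spot check: chi_1 (triv) on {s, sr^2, ...} = 1.

Explanation: D_6 has order 2*6 = 12 with 6 conjugacy classes, hence 6 irreducibles. Sum of squared dims 1 + 1 + 1 + 1 + 4 + 4 = 12 = |G|. Linear characters come from the abelianisation; the 2-dimensional irreps have character r^k -> 2*cos(2*pi*j*k/6), reflections -> 0.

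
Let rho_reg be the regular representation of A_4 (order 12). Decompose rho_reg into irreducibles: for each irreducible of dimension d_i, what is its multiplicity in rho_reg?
Each irreducible V_i of dimension d_i appears with multiplicity d_i, i.e. rho_reg = (direct sum over all irreducibles V_i) d_i V_i. The irreducible dimensions for A_4 are 1, 1, 1, 3: 3 irreducibles of dimension 1, each with multiplicity 1; 1 irreducible of dimension 3, with multiplicity 3. Total dimension 3*1*1 + 1*3*3 = 12 = |G|.

Explanation: General theorem: in the regular representation of a finite group G, each irreducible appears with multiplicity equal to its dimension. Check: dim(rho_reg) = sum d_i^2 = 1 + 1 + 1 + 9 = 12 = |G|.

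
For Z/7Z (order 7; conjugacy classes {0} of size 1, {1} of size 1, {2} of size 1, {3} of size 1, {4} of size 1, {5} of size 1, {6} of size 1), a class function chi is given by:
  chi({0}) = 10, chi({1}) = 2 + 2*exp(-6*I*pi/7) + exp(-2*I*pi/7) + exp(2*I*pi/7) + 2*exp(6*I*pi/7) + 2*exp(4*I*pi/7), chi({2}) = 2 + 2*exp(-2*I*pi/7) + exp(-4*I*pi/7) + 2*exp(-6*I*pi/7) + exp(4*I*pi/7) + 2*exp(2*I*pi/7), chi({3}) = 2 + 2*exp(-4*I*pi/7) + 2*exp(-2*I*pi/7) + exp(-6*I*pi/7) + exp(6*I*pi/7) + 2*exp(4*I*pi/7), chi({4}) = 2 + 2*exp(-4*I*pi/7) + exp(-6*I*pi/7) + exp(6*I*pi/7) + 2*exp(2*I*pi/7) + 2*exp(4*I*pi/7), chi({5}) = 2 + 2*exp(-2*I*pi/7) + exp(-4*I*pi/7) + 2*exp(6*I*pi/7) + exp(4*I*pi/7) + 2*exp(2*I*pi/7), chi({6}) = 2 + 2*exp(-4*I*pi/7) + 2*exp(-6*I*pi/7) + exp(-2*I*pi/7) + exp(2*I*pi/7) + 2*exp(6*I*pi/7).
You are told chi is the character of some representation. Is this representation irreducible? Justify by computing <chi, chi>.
Not irreducible (reducible): <chi, chi> = 18 > 1.

Derivation: <chi, chi> = (1/|G|) sum_C |C| * |chi(C)|^2 = (1/7)[1*|10|^2 + 1*|2 + 2*exp(-6*I*pi/7) + exp(-2*I*pi/7) + exp(2*I*pi/7) + 2*exp(6*I*pi/7) + 2*exp(4*I*pi/7)|^2 + 1*|2 + 2*exp(-2*I*pi/7) + exp(-4*I*pi/7) + 2*exp(-6*I*pi/7) + exp(4*I*pi/7) + 2*exp(2*I*pi/7)|^2 + 1*|2 + 2*exp(-4*I*pi/7) + 2*exp(-2*I*pi/7) + exp(-6*I*pi/7) + exp(6*I*pi/7) + 2*exp(4*I*pi/7)|^2 + 1*|2 + 2*exp(-4*I*pi/7) + exp(-6*I*pi/7) + exp(6*I*pi/7) + 2*exp(2*I*pi/7) + 2*exp(4*I*pi/7)|^2 + 1*|2 + 2*exp(-2*I*pi/7) + exp(-4*I*pi/7) + 2*exp(6*I*pi/7) + exp(4*I*pi/7) + 2*exp(2*I*pi/7)|^2 + 1*|2 + 2*exp(-4*I*pi/7) + 2*exp(-6*I*pi/7) + exp(-2*I*pi/7) + exp(2*I*pi/7) + 2*exp(6*I*pi/7)|^2]
  = (1/7)[(100) + (18 + 13*exp(-4*I*pi/7) + 14*exp(-2*I*pi/7) + 14*exp(-6*I*pi/7) + 14*exp(6*I*pi/7) + 14*exp(2*I*pi/7) + 13*exp(4*I*pi/7)) + (18 + 14*exp(-4*I*pi/7) + 14*exp(-2*I*pi/7) + 13*exp(-6*I*pi/7) + 13*exp(6*I*pi/7) + 14*exp(2*I*pi/7) + 14*exp(4*I*pi/7)) + (18 + 14*exp(-4*I*pi/7) + 13*exp(-2*I*pi/7) + 14*exp(-6*I*pi/7) + 14*exp(6*I*pi/7) + 13*exp(2*I*pi/7) + 14*exp(4*I*pi/7)) + (18 + 14*exp(-4*I*pi/7) + 13*exp(-2*I*pi/7) + 14*exp(-6*I*pi/7) + 14*exp(6*I*pi/7) + 13*exp(2*I*pi/7) + 14*exp(4*I*pi/7)) + (18 + 14*exp(-4*I*pi/7) + 14*exp(-2*I*pi/7) + 13*exp(-6*I*pi/7) + 13*exp(6*I*pi/7) + 14*exp(2*I*pi/7) + 14*exp(4*I*pi/7)) + (18 + 13*exp(-4*I*pi/7) + 14*exp(-2*I*pi/7) + 14*exp(-6*I*pi/7) + 14*exp(6*I*pi/7) + 14*exp(2*I*pi/7) + 13*exp(4*I*pi/7))] = 126/7 = 18.
(Exp terms are combined using exp(i*s)*conj(exp(i*t)) = exp(i*(s-t)), and sums of them are collapsed using the identity that for every m > 1 the m distinct m-th roots of unity sum to 0, e.g. 1 + exp(2*I*pi/3) + exp(-2*I*pi/3) = 0.)
A character is irreducible iff <chi, chi> = 1, so this representation is reducible.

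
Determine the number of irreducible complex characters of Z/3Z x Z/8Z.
24

Justification: The number of irreducible complex representations of a finite group equals its number of conjugacy classes. Z/3Z x Z/8Z is abelian of order 24, so every element is its own conjugacy class: 24 classes, so Z/3Z x Z/8Z (order 24) has exactly 24 irreducible complex representations.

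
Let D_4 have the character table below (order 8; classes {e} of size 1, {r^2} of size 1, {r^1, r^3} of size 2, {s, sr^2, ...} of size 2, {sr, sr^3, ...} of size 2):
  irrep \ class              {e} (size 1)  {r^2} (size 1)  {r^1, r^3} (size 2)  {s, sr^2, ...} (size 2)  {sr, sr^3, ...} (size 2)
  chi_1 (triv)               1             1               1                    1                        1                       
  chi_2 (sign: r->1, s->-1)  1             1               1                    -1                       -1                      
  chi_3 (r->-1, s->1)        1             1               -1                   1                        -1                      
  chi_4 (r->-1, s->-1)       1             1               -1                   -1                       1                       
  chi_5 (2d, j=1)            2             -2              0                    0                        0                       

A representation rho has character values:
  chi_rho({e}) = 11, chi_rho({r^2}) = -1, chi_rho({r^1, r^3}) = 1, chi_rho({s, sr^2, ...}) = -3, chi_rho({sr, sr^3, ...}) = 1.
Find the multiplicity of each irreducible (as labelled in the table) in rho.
Multiplicities: chi_1: 1, chi_2: 2, chi_3: 0, chi_4: 2, chi_5: 3.

Proof sketch: Use <chi_rho, chi> = (1/|G|) sum_C |C| * chi_rho(C) * conj(chi(C)) with |G| = 8 for each irreducible chi in the table:
  <chi_rho, chi_1> = (1/8)[1*(11)*conj(1) + 1*(-1)*conj(1) + 2*(1)*conj(1) + 2*(-3)*conj(1) + 2*(1)*conj(1)]
      = (1/8)[(11) + (-1) + (2) + (-6) + (2)] = 8/8 = 1
  <chi_rho, chi_2> = (1/8)[1*(11)*conj(1) + 1*(-1)*conj(1) + 2*(1)*conj(1) + 2*(-3)*conj(-1) + 2*(1)*conj(-1)]
      = (1/8)[(11) + (-1) + (2) + (6) + (-2)] = 16/8 = 2
  <chi_rho, chi_3> = (1/8)[1*(11)*conj(1) + 1*(-1)*conj(1) + 2*(1)*conj(-1) + 2*(-3)*conj(1) + 2*(1)*conj(-1)]
      = (1/8)[(11) + (-1) + (-2) + (-6) + (-2)] = 0/8 = 0
  <chi_rho, chi_4> = (1/8)[1*(11)*conj(1) + 1*(-1)*conj(1) + 2*(1)*conj(-1) + 2*(-3)*conj(-1) + 2*(1)*conj(1)]
      = (1/8)[(11) + (-1) + (-2) + (6) + (2)] = 16/8 = 2
  <chi_rho, chi_5> = (1/8)[1*(11)*conj(2) + 1*(-1)*conj(-2) + 2*(1)*conj(0) + 2*(-3)*conj(0) + 2*(1)*conj(0)]
      = (1/8)[(22) + (2) + (0) + (0) + (0)] = 24/8 = 3
Dimension check: dim(rho) = sum (mult * dim) = 1*1 + 2*1 + 0*1 + 2*1 + 3*2 = 11 = chi_rho(e) = 11.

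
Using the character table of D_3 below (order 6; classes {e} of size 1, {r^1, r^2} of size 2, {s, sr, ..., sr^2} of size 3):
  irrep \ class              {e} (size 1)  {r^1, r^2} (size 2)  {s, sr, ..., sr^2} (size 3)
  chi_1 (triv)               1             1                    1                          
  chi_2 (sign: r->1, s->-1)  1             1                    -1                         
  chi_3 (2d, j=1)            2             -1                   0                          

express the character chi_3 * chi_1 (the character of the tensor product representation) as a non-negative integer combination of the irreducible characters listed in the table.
chi_3 tensor chi_1 = chi_3 (all other irreducibles have multiplicity 0).

Explanation: The character of a tensor product is the pointwise product (chi_3 * chi_1)(C) = chi_3(C) * chi_1(C):
  {e}: (2)*(1), {r^1, r^2}: (-1)*(1), {s, sr, ..., sr^2}: (0)*(1)
so (chi_3 * chi_1) takes values
  {e} -> 2, {r^1, r^2} -> -1, {s, sr, ..., sr^2} -> 0.
Now take the inner product of this character with each irreducible chi from the table, <chi_3*chi_1, chi> = (1/6) sum_C |C| (chi_3*chi_1)(C) conj(chi(C)):
  <chi_3*chi_1, chi_1> = (1/6)[1*(2)*conj(1) + 2*(-1)*conj(1) + 3*(0)*conj(1)]
      = (1/6)[(2) + (-2) + (0)] = 0/6 = 0
  <chi_3*chi_1, chi_2> = (1/6)[1*(2)*conj(1) + 2*(-1)*conj(1) + 3*(0)*conj(-1)]
      = (1/6)[(2) + (-2) + (0)] = 0/6 = 0
  <chi_3*chi_1, chi_3> = (1/6)[1*(2)*conj(2) + 2*(-1)*conj(-1) + 3*(0)*conj(0)]
      = (1/6)[(4) + (2) + (0)] = 6/6 = 1
Hence the multiplicities are chi_3: 1. Dimension check: dim(chi_3)*dim(chi_1) = 2*1 = 2 and sum (mult * dim) = 1*2 = 2.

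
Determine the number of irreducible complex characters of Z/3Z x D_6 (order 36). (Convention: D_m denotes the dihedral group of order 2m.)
18

Why: The number of irreducible complex representations of a finite group equals its number of conjugacy classes. For a direct product, #classes(G x H) = #classes(G) * #classes(H). Z/3Z has 3 classes (abelian), D_6 has 6 classes, so 3 * 6 = 18, so Z/3Z x D_6 (order 36) has exactly 18 irreducible complex representations.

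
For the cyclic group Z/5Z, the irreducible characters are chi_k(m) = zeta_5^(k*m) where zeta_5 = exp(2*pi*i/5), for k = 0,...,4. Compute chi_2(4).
chi_2(4) = zeta_5^8 = exp(-4*I*pi/5)

Proof sketch: chi_2(4) = zeta_5^(2*4) = zeta_5^8. Since zeta_5^5 = 1, this equals zeta_5^3 = exp(2*pi*i*3/5) = exp(-4*I*pi/5).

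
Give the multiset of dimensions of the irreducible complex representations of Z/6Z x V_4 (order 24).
Dimensions: 1, 1, 1, 1, 1, 1, 1, 1, 1, 1, 1, 1, 1, 1, 1, 1, 1, 1, 1, 1, 1, 1, 1, 1

Justification: There are 24 irreducibles (= number of conjugacy classes). Their dimensions d_i satisfy sum d_i^2 = |G| = 24: 1 + 1 + 1 + 1 + 1 + 1 + 1 + 1 + 1 + 1 + 1 + 1 + 1 + 1 + 1 + 1 + 1 + 1 + 1 + 1 + 1 + 1 + 1 + 1 = 24. (For the product with Z/6Z: each of the 6 1-dim characters of Z/6Z tensors with each irrep of V_4, giving 6 copies of each V_4-dimension.)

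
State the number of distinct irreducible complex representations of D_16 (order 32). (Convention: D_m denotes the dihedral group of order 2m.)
11

Proof sketch: The number of irreducible complex representations of a finite group equals its number of conjugacy classes. D_16 has 11 conjugacy classes (n/2 + 3 for n even), so D_16 (order 32) has exactly 11 irreducible complex representations.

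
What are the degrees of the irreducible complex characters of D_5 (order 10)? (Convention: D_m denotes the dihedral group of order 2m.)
Dimensions: 1, 1, 2, 2

Proof sketch: There are 4 irreducibles (= number of conjugacy classes). Their dimensions d_i satisfy sum d_i^2 = |G| = 10: 1 + 1 + 4 + 4 = 10.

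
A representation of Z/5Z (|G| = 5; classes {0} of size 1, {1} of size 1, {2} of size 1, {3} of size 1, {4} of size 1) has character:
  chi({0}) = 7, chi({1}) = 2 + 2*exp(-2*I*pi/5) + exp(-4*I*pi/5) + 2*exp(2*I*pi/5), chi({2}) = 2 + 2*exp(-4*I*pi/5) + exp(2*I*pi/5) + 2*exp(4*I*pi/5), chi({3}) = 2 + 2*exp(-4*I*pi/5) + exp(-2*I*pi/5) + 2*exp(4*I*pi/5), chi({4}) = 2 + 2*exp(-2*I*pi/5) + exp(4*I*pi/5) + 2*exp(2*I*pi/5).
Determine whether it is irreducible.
Not irreducible (reducible): <chi, chi> = 13 > 1.

Working: <chi, chi> = (1/|G|) sum_C |C| * |chi(C)|^2 = (1/5)[1*|7|^2 + 1*|2 + 2*exp(-2*I*pi/5) + exp(-4*I*pi/5) + 2*exp(2*I*pi/5)|^2 + 1*|2 + 2*exp(-4*I*pi/5) + exp(2*I*pi/5) + 2*exp(4*I*pi/5)|^2 + 1*|2 + 2*exp(-4*I*pi/5) + exp(-2*I*pi/5) + 2*exp(4*I*pi/5)|^2 + 1*|2 + 2*exp(-2*I*pi/5) + exp(4*I*pi/5) + 2*exp(2*I*pi/5)|^2]
  = (1/5)[(49) + (13 + 10*exp(-2*I*pi/5) + 8*exp(-4*I*pi/5) + 8*exp(4*I*pi/5) + 10*exp(2*I*pi/5)) + (13 + 8*exp(-2*I*pi/5) + 10*exp(-4*I*pi/5) + 10*exp(4*I*pi/5) + 8*exp(2*I*pi/5)) + (13 + 8*exp(-2*I*pi/5) + 10*exp(-4*I*pi/5) + 10*exp(4*I*pi/5) + 8*exp(2*I*pi/5)) + (13 + 10*exp(-2*I*pi/5) + 8*exp(-4*I*pi/5) + 8*exp(4*I*pi/5) + 10*exp(2*I*pi/5))] = 65/5 = 13.
(Exp terms are combined using exp(i*s)*conj(exp(i*t)) = exp(i*(s-t)), and sums of them are collapsed using the identity that for every m > 1 the m distinct m-th roots of unity sum to 0, e.g. 1 + exp(2*I*pi/3) + exp(-2*I*pi/3) = 0.)
A character is irreducible iff <chi, chi> = 1, so this representation is reducible.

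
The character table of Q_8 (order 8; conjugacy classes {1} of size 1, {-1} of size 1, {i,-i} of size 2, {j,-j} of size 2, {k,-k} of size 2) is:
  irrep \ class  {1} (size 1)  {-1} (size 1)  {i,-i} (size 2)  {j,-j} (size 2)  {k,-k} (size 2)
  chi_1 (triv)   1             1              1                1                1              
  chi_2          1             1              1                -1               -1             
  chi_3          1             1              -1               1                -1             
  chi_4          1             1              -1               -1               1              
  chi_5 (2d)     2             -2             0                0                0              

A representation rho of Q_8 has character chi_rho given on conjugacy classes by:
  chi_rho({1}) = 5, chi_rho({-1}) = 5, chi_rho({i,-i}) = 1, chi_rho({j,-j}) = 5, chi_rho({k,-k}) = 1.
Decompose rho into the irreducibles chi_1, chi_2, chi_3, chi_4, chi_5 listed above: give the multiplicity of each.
Multiplicities: chi_1: 3, chi_2: 0, chi_3: 2, chi_4: 0, chi_5: 0.

Explanation: Use <chi_rho, chi> = (1/|G|) sum_C |C| * chi_rho(C) * conj(chi(C)) with |G| = 8 for each irreducible chi in the table:
  <chi_rho, chi_1> = (1/8)[1*(5)*conj(1) + 1*(5)*conj(1) + 2*(1)*conj(1) + 2*(5)*conj(1) + 2*(1)*conj(1)]
      = (1/8)[(5) + (5) + (2) + (10) + (2)] = 24/8 = 3
  <chi_rho, chi_2> = (1/8)[1*(5)*conj(1) + 1*(5)*conj(1) + 2*(1)*conj(1) + 2*(5)*conj(-1) + 2*(1)*conj(-1)]
      = (1/8)[(5) + (5) + (2) + (-10) + (-2)] = 0/8 = 0
  <chi_rho, chi_3> = (1/8)[1*(5)*conj(1) + 1*(5)*conj(1) + 2*(1)*conj(-1) + 2*(5)*conj(1) + 2*(1)*conj(-1)]
      = (1/8)[(5) + (5) + (-2) + (10) + (-2)] = 16/8 = 2
  <chi_rho, chi_4> = (1/8)[1*(5)*conj(1) + 1*(5)*conj(1) + 2*(1)*conj(-1) + 2*(5)*conj(-1) + 2*(1)*conj(1)]
      = (1/8)[(5) + (5) + (-2) + (-10) + (2)] = 0/8 = 0
  <chi_rho, chi_5> = (1/8)[1*(5)*conj(2) + 1*(5)*conj(-2) + 2*(1)*conj(0) + 2*(5)*conj(0) + 2*(1)*conj(0)]
      = (1/8)[(10) + (-10) + (0) + (0) + (0)] = 0/8 = 0
Dimension check: dim(rho) = sum (mult * dim) = 3*1 + 0*1 + 2*1 + 0*1 + 0*2 = 5 = chi_rho(e) = 5.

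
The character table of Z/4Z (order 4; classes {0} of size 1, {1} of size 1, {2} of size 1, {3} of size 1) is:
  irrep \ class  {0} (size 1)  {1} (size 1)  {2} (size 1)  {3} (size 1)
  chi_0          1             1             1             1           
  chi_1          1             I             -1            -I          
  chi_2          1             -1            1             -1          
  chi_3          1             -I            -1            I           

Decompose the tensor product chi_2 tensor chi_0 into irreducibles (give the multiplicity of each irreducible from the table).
chi_2 tensor chi_0 = chi_2 (all other irreducibles have multiplicity 0).

Working: The character of a tensor product is the pointwise product (chi_2 * chi_0)(C) = chi_2(C) * chi_0(C):
  {0}: (1)*(1), {1}: (-1)*(1), {2}: (1)*(1), {3}: (-1)*(1)
so (chi_2 * chi_0) takes values
  {0} -> 1, {1} -> -1, {2} -> 1, {3} -> -1.
Now take the inner product of this character with each irreducible chi from the table, <chi_2*chi_0, chi> = (1/4) sum_C |C| (chi_2*chi_0)(C) conj(chi(C)):
  <chi_2*chi_0, chi_0> = (1/4)[1*(1)*conj(1) + 1*(-1)*conj(1) + 1*(1)*conj(1) + 1*(-1)*conj(1)]
      = (1/4)[(1) + (-1) + (1) + (-1)] = 0/4 = 0
  <chi_2*chi_0, chi_1> = (1/4)[1*(1)*conj(1) + 1*(-1)*conj(I) + 1*(1)*conj(-1) + 1*(-1)*conj(-I)]
      = (1/4)[(1) + (I) + (-1) + (-I)] = 0/4 = 0
  <chi_2*chi_0, chi_2> = (1/4)[1*(1)*conj(1) + 1*(-1)*conj(-1) + 1*(1)*conj(1) + 1*(-1)*conj(-1)]
      = (1/4)[(1) + (1) + (1) + (1)] = 4/4 = 1
  <chi_2*chi_0, chi_3> = (1/4)[1*(1)*conj(1) + 1*(-1)*conj(-I) + 1*(1)*conj(-1) + 1*(-1)*conj(I)]
      = (1/4)[(1) + (-I) + (-1) + (I)] = 0/4 = 0
(Exp terms are combined using exp(i*s)*conj(exp(i*t)) = exp(i*(s-t)), and sums of them are collapsed using the identity that for every m > 1 the m distinct m-th roots of unity sum to 0, e.g. 1 + exp(2*I*pi/3) + exp(-2*I*pi/3) = 0.)
Hence the multiplicities are chi_2: 1. Dimension check: dim(chi_2)*dim(chi_0) = 1*1 = 1 and sum (mult * dim) = 1*1 = 1.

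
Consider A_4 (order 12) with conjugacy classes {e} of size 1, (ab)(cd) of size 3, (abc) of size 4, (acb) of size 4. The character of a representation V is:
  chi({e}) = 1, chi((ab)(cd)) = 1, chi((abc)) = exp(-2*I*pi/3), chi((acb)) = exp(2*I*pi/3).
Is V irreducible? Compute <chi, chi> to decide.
Irreducible: <chi, chi> = 1.

Derivation: <chi, chi> = (1/|G|) sum_C |C| * |chi(C)|^2 = (1/12)[1*|1|^2 + 3*|1|^2 + 4*|exp(-2*I*pi/3)|^2 + 4*|exp(2*I*pi/3)|^2]
  = (1/12)[(1) + (3) + (4) + (4)] = 12/12 = 1.
(Exp terms are combined using exp(i*s)*conj(exp(i*t)) = exp(i*(s-t)), and sums of them are collapsed using the identity that for every m > 1 the m distinct m-th roots of unity sum to 0, e.g. 1 + exp(2*I*pi/3) + exp(-2*I*pi/3) = 0.)
A character is irreducible iff <chi, chi> = 1, so this representation is irreducible.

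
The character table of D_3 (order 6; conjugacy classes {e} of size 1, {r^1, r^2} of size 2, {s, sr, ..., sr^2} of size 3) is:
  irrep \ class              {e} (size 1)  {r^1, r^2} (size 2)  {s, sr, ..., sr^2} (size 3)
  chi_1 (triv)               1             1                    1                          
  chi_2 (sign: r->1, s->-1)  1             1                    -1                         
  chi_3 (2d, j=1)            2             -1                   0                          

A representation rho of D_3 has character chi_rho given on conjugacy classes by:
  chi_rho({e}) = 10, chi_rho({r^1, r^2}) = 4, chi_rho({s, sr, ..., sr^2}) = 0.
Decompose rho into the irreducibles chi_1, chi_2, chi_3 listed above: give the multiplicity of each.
Multiplicities: chi_1: 3, chi_2: 3, chi_3: 2.

Solution. Use <chi_rho, chi> = (1/|G|) sum_C |C| * chi_rho(C) * conj(chi(C)) with |G| = 6 for each irreducible chi in the table:
  <chi_rho, chi_1> = (1/6)[1*(10)*conj(1) + 2*(4)*conj(1) + 3*(0)*conj(1)]
      = (1/6)[(10) + (8) + (0)] = 18/6 = 3
  <chi_rho, chi_2> = (1/6)[1*(10)*conj(1) + 2*(4)*conj(1) + 3*(0)*conj(-1)]
      = (1/6)[(10) + (8) + (0)] = 18/6 = 3
  <chi_rho, chi_3> = (1/6)[1*(10)*conj(2) + 2*(4)*conj(-1) + 3*(0)*conj(0)]
      = (1/6)[(20) + (-8) + (0)] = 12/6 = 2
Dimension check: dim(rho) = sum (mult * dim) = 3*1 + 3*1 + 2*2 = 10 = chi_rho(e) = 10.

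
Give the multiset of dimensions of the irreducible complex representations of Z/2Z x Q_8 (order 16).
Dimensions: 1, 1, 1, 1, 1, 1, 1, 1, 2, 2

There are 10 irreducibles (= number of conjugacy classes). Their dimensions d_i satisfy sum d_i^2 = |G| = 16: 1 + 1 + 1 + 1 + 1 + 1 + 1 + 1 + 4 + 4 = 16. (For the product with Z/2Z: each of the 2 1-dim characters of Z/2Z tensors with each irrep of Q_8, giving 2 copies of each Q_8-dimension.)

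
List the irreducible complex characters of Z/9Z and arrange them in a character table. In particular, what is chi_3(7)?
Character table of Z/9Z (irreps indexed chi_0,...,chi_8 with chi_k(m) = zeta_9^(k*m), zeta_9 = exp(2*pi*i/9)):
  irrep \ class  {0} (size 1)  {1} (size 1)    {2} (size 1)    {3} (size 1)    {4} (size 1)    {5} (size 1)    {6} (size 1)    {7} (size 1)    {8} (size 1)  
  chi_0          1             1               1               1               1               1               1               1               1             
  chi_1          1             exp(2*I*pi/9)   exp(4*I*pi/9)   exp(2*I*pi/3)   exp(8*I*pi/9)   exp(-8*I*pi/9)  exp(-2*I*pi/3)  exp(-4*I*pi/9)  exp(-2*I*pi/9)
  chi_2          1             exp(4*I*pi/9)   exp(8*I*pi/9)   exp(-2*I*pi/3)  exp(-2*I*pi/9)  exp(2*I*pi/9)   exp(2*I*pi/3)   exp(-8*I*pi/9)  exp(-4*I*pi/9)
  chi_3          1             exp(2*I*pi/3)   exp(-2*I*pi/3)  1               exp(2*I*pi/3)   exp(-2*I*pi/3)  1               exp(2*I*pi/3)   exp(-2*I*pi/3)
  chi_4          1             exp(8*I*pi/9)   exp(-2*I*pi/9)  exp(2*I*pi/3)   exp(-4*I*pi/9)  exp(4*I*pi/9)   exp(-2*I*pi/3)  exp(2*I*pi/9)   exp(-8*I*pi/9)
  chi_5          1             exp(-8*I*pi/9)  exp(2*I*pi/9)   exp(-2*I*pi/3)  exp(4*I*pi/9)   exp(-4*I*pi/9)  exp(2*I*pi/3)   exp(-2*I*pi/9)  exp(8*I*pi/9) 
  chi_6          1             exp(-2*I*pi/3)  exp(2*I*pi/3)   1               exp(-2*I*pi/3)  exp(2*I*pi/3)   1               exp(-2*I*pi/3)  exp(2*I*pi/3) 
  chi_7          1             exp(-4*I*pi/9)  exp(-8*I*pi/9)  exp(2*I*pi/3)   exp(2*I*pi/9)   exp(-2*I*pi/9)  exp(-2*I*pi/3)  exp(8*I*pi/9)   exp(4*I*pi/9) 
  chi_8          1             exp(-2*I*pi/9)  exp(-4*I*pi/9)  exp(-2*I*pi/3)  exp(-8*I*pi/9)  exp(8*I*pi/9)   exp(2*I*pi/3)   exp(4*I*pi/9)   exp(2*I*pi/9) 

Spot check: chi_3(7) = zeta_9^(3*7) = zeta_9^21 = exp(2*I*pi/3).

Derivation: Z/9Z is abelian, so all 9 irreducible complex representations are 1-dimensional. They are given by chi_k(m) = zeta_9^(k*m) for k = 0,...,8. Row orthogonality: sum_m chi_k(m) conj(chi_l(m)) = 9 * [k = l].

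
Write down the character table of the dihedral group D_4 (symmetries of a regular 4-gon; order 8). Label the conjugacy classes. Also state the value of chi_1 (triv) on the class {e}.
Conjugacy classes: {e} of size 1, {r^2} of size 1, {r^1, r^3} of size 2, {s, sr^2, ...} of size 2, {sr, sr^3, ...} of size 2.
Character table:
  irrep \ class              {e} (size 1)  {r^2} (size 1)  {r^1, r^3} (size 2)  {s, sr^2, ...} (size 2)  {sr, sr^3, ...} (size 2)
  chi_1 (triv)               1             1               1                    1                        1                       
  chi_2 (sign: r->1, s->-1)  1             1               1                    -1                       -1                      
  chi_3 (r->-1, s->1)        1             1               -1                   1                        -1                      
  chi_4 (r->-1, s->-1)       1             1               -1                   -1                       1                       
  chi_5 (2d, j=1)            2             -2              0                    0                        0                       

Spot check: chi_1 (triv) on {e} = 1.

Argument: D_4 has order 2*4 = 8 with 5 conjugacy classes, hence 5 irreducibles. Sum of squared dims 1 + 1 + 1 + 1 + 4 = 8 = |G|. Linear characters come from the abelianisation; the 2-dimensional irreps have character r^k -> 2*cos(2*pi*j*k/4), reflections -> 0.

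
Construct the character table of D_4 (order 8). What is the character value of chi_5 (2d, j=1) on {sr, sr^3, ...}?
Conjugacy classes: {e} of size 1, {r^2} of size 1, {r^1, r^3} of size 2, {s, sr^2, ...} of size 2, {sr, sr^3, ...} of size 2.
Character table:
  irrep \ class              {e} (size 1)  {r^2} (size 1)  {r^1, r^3} (size 2)  {s, sr^2, ...} (size 2)  {sr, sr^3, ...} (size 2)
  chi_1 (triv)               1             1               1                    1                        1                       
  chi_2 (sign: r->1, s->-1)  1             1               1                    -1                       -1                      
  chi_3 (r->-1, s->1)        1             1               -1                   1                        -1                      
  chi_4 (r->-1, s->-1)       1             1               -1                   -1                       1                       
  chi_5 (2d, j=1)            2             -2              0                    0                        0                       

Spot check: chi_5 (2d, j=1) on {sr, sr^3, ...} = 0.

Proof sketch: D_4 has order 2*4 = 8 with 5 conjugacy classes, hence 5 irreducibles. Sum of squared dims 1 + 1 + 1 + 1 + 4 = 8 = |G|. Linear characters come from the abelianisation; the 2-dimensional irreps have character r^k -> 2*cos(2*pi*j*k/4), reflections -> 0.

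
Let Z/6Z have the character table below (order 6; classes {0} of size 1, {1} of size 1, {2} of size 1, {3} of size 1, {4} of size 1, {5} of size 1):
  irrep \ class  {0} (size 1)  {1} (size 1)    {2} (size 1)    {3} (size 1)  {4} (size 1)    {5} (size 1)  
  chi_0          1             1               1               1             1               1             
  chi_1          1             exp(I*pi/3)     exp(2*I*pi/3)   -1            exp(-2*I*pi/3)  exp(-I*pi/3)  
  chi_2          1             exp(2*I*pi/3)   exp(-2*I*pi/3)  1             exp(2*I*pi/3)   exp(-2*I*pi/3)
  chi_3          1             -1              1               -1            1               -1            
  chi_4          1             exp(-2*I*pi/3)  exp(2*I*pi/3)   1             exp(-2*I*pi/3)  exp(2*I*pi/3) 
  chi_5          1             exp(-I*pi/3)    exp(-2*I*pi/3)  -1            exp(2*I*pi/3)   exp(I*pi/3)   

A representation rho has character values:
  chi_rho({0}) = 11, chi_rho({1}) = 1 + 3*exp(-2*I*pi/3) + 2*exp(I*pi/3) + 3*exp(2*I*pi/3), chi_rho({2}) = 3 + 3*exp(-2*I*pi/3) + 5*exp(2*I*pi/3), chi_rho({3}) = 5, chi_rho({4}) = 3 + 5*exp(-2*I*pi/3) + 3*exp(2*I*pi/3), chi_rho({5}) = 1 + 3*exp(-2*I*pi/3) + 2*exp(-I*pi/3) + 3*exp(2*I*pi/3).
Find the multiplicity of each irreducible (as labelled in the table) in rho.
Multiplicities: chi_0: 2, chi_1: 2, chi_2: 3, chi_3: 1, chi_4: 3, chi_5: 0.

Use <chi_rho, chi> = (1/|G|) sum_C |C| * chi_rho(C) * conj(chi(C)) with |G| = 6 for each irreducible chi in the table:
  <chi_rho, chi_0> = (1/6)[1*(11)*conj(1) + 1*(1 + 3*exp(-2*I*pi/3) + 2*exp(I*pi/3) + 3*exp(2*I*pi/3))*conj(1) + 1*(3 + 3*exp(-2*I*pi/3) + 5*exp(2*I*pi/3))*conj(1) + 1*(5)*conj(1) + 1*(3 + 5*exp(-2*I*pi/3) + 3*exp(2*I*pi/3))*conj(1) + 1*(1 + 3*exp(-2*I*pi/3) + 2*exp(-I*pi/3) + 3*exp(2*I*pi/3))*conj(1)]
      = (1/6)[(11) + (1 + 3*exp(-2*I*pi/3) + 2*exp(I*pi/3) + 3*exp(2*I*pi/3)) + (3 + 3*exp(-2*I*pi/3) + 5*exp(2*I*pi/3)) + (5) + (3 + 5*exp(-2*I*pi/3) + 3*exp(2*I*pi/3)) + (1 + 3*exp(-2*I*pi/3) + 2*exp(-I*pi/3) + 3*exp(2*I*pi/3))] = 12/6 = 2
  <chi_rho, chi_1> = (1/6)[1*(11)*conj(1) + 1*(1 + 3*exp(-2*I*pi/3) + 2*exp(I*pi/3) + 3*exp(2*I*pi/3))*conj(exp(I*pi/3)) + 1*(3 + 3*exp(-2*I*pi/3) + 5*exp(2*I*pi/3))*conj(exp(2*I*pi/3)) + 1*(5)*conj(-1) + 1*(3 + 5*exp(-2*I*pi/3) + 3*exp(2*I*pi/3))*conj(exp(-2*I*pi/3)) + 1*(1 + 3*exp(-2*I*pi/3) + 2*exp(-I*pi/3) + 3*exp(2*I*pi/3))*conj(exp(-I*pi/3))]
      = (1/6)[(11) + (-1 + exp(-I*pi/3) + 3*exp(I*pi/3)) + (2) + (-5) + (2) + (-1 + 3*exp(-I*pi/3) + exp(I*pi/3))] = 12/6 = 2
  <chi_rho, chi_2> = (1/6)[1*(11)*conj(1) + 1*(1 + 3*exp(-2*I*pi/3) + 2*exp(I*pi/3) + 3*exp(2*I*pi/3))*conj(exp(2*I*pi/3)) + 1*(3 + 3*exp(-2*I*pi/3) + 5*exp(2*I*pi/3))*conj(exp(-2*I*pi/3)) + 1*(5)*conj(1) + 1*(3 + 5*exp(-2*I*pi/3) + 3*exp(2*I*pi/3))*conj(exp(2*I*pi/3)) + 1*(1 + 3*exp(-2*I*pi/3) + 2*exp(-I*pi/3) + 3*exp(2*I*pi/3))*conj(exp(-2*I*pi/3))]
      = (1/6)[(11) + (2) + (3 + 5*exp(-2*I*pi/3) + 3*exp(2*I*pi/3)) + (5) + (3 + 3*exp(-2*I*pi/3) + 5*exp(2*I*pi/3)) + (2)] = 18/6 = 3
  <chi_rho, chi_3> = (1/6)[1*(11)*conj(1) + 1*(1 + 3*exp(-2*I*pi/3) + 2*exp(I*pi/3) + 3*exp(2*I*pi/3))*conj(-1) + 1*(3 + 3*exp(-2*I*pi/3) + 5*exp(2*I*pi/3))*conj(1) + 1*(5)*conj(-1) + 1*(3 + 5*exp(-2*I*pi/3) + 3*exp(2*I*pi/3))*conj(1) + 1*(1 + 3*exp(-2*I*pi/3) + 2*exp(-I*pi/3) + 3*exp(2*I*pi/3))*conj(-1)]
      = (1/6)[(11) + (-1 - 3*exp(2*I*pi/3) - 2*exp(I*pi/3) - 3*exp(-2*I*pi/3)) + (3 + 3*exp(-2*I*pi/3) + 5*exp(2*I*pi/3)) + (-5) + (3 + 5*exp(-2*I*pi/3) + 3*exp(2*I*pi/3)) + (-1 - 3*exp(2*I*pi/3) - 2*exp(-I*pi/3) - 3*exp(-2*I*pi/3))] = 6/6 = 1
  <chi_rho, chi_4> = (1/6)[1*(11)*conj(1) + 1*(1 + 3*exp(-2*I*pi/3) + 2*exp(I*pi/3) + 3*exp(2*I*pi/3))*conj(exp(-2*I*pi/3)) + 1*(3 + 3*exp(-2*I*pi/3) + 5*exp(2*I*pi/3))*conj(exp(2*I*pi/3)) + 1*(5)*conj(1) + 1*(3 + 5*exp(-2*I*pi/3) + 3*exp(2*I*pi/3))*conj(exp(-2*I*pi/3)) + 1*(1 + 3*exp(-2*I*pi/3) + 2*exp(-I*pi/3) + 3*exp(2*I*pi/3))*conj(exp(2*I*pi/3))]
      = (1/6)[(11) + (1 + 3*exp(-2*I*pi/3) + exp(2*I*pi/3)) + (2) + (5) + (2) + (1 + exp(-2*I*pi/3) + 3*exp(2*I*pi/3))] = 18/6 = 3
  <chi_rho, chi_5> = (1/6)[1*(11)*conj(1) + 1*(1 + 3*exp(-2*I*pi/3) + 2*exp(I*pi/3) + 3*exp(2*I*pi/3))*conj(exp(-I*pi/3)) + 1*(3 + 3*exp(-2*I*pi/3) + 5*exp(2*I*pi/3))*conj(exp(-2*I*pi/3)) + 1*(5)*conj(-1) + 1*(3 + 5*exp(-2*I*pi/3) + 3*exp(2*I*pi/3))*conj(exp(2*I*pi/3)) + 1*(1 + 3*exp(-2*I*pi/3) + 2*exp(-I*pi/3) + 3*exp(2*I*pi/3))*conj(exp(I*pi/3))]
      = (1/6)[(11) + (-2) + (3 + 5*exp(-2*I*pi/3) + 3*exp(2*I*pi/3)) + (-5) + (3 + 3*exp(-2*I*pi/3) + 5*exp(2*I*pi/3)) + (-2)] = 0/6 = 0
(Exp terms are combined using exp(i*s)*conj(exp(i*t)) = exp(i*(s-t)), and sums of them are collapsed using the identity that for every m > 1 the m distinct m-th roots of unity sum to 0, e.g. 1 + exp(2*I*pi/3) + exp(-2*I*pi/3) = 0.)
Dimension check: dim(rho) = sum (mult * dim) = 2*1 + 2*1 + 3*1 + 1*1 + 3*1 + 0*1 = 11 = chi_rho(e) = 11.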